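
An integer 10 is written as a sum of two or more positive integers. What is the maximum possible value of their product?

36

Fill f[k] for k=2..10: at each k try every first piece i and multiply by the better of (k−i) uncut or f[k−i].
f[2] = 1×max(1,0) = 1×1 = 1
f[3] = max(1×2, 2×1) = 2
f[4] = max(1×3, 2×2, 3×1) = 4
f[5] = max(1×4, 2×3, 3×2, 4×1) = 6
f[6] = max(1×6, 2×4, 3×3, 4×2, 5×1) = 9
f[7] = max(1×9, 2×6, 3×4, 4×3, 5×2, 6×1) = 12
f[8] = max(1×12, 2×9, 3×6, …, 6×2, 7×1) = 18
f[9] = max(1×18, 2×12, 3×9, …, 7×2, 8×1) = 27
f[10] = max(1×27, 2×18, 3×12, …, 8×2, 9×1) = 36
One optimal split: 3 + 3 + 2 + 2; product 3×3×2×2 = 36.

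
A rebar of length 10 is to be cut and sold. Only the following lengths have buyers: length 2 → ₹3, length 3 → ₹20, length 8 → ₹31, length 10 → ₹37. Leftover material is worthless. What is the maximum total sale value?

60

Let best[k] be the best obtainable value from length k. For each k, try every first piece i and keep the best of price[i] + best[k−i].
best[1] = 0
best[2] = 3
best[3] = 20
best[4] = 20
best[5] = 23  (first piece 2, then best[3]=20)
best[6] = 40  (first piece 3, then best[3]=20)
best[7] = 40
best[8] = 43  (first piece 2, then best[6]=40)
best[9] = 60  (first piece 3, then best[6]=40)
best[10] = 60
One optimal cutting: pieces 3 + 3 + 3 with 1 meter of scrap → ₹60.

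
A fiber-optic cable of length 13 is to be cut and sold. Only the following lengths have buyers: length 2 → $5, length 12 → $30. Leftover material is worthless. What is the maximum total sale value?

Consider every possible first cut. f[k] is the best of p[i]+f[k−i] over all sellable i≤k.
f[1] = 0
f[2] = 5
f[3] = 5
f[4] = 10  (first piece 2, then f[2]=5)
f[5] = 10
f[6] = 15  (first piece 2, then f[4]=10)
f[7] = 15
f[8] = 20  (first piece 2, then f[6]=15)
f[9] = 20
f[10] = 25  (first piece 2, then f[8]=20)
f[11] = 25
f[12] = max(5+25, 30+0) = 30
f[13] = max(5+25, 30+0) = 30
One optimal cutting: pieces 2 + 2 + 2 + 2 + 2 + 2 with 1 meter of scrap → $30.

30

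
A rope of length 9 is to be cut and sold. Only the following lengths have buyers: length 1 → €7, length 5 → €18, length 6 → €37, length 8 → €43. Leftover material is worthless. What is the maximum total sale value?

Build r[k] bottom-up: r[k] = max over allowed piece i of (p[i] + r[k−i]).
r[1] = 7
r[2] = 14  (first piece 1, then r[1]=7)
r[3] = 21  (first piece 1, then r[2]=14)
r[4] = 28  (first piece 1, then r[3]=21)
r[5] = max(7+28, 18+0) = 35
r[6] = max(7+35, 18+7, 37+0) = 42
r[7] = max(7+42, 18+14, 37+7) = 49
r[8] = max(7+49, 18+21, 37+14, 43+0) = 56
r[9] = max(7+56, 18+28, 37+21, 43+7) = 63
One optimal cutting: 1 + 1 + 1 + 1 + 1 + 1 + 1 + 1 + 1 → €63.

63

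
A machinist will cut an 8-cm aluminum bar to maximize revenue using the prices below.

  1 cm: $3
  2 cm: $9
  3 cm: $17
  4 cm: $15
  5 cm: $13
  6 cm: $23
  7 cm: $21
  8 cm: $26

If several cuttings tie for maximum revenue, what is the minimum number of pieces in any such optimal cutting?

3

Consider every possible first cut. r[k] is the best of p[i]+r[k−i] over all sellable i≤k.
r[1] = 3
r[2] = 9
r[3] = 17
r[4] = 20  (first piece 1, then r[3]=17)
r[5] = 26  (first piece 2, then r[3]=17)
r[6] = 34  (first piece 3, then r[3]=17)
r[7] = 37  (first piece 1, then r[6]=34)
r[8] = 43  (first piece 2, then r[6]=34)
Maximum revenue is $43.
Now minimize piece count subject to staying optimal: for each k, pieces[k] = 1 + min over i with p[i]+r[k−i]=r[k] of pieces[k−i].
pieces[5] = 2
pieces[6] = 2
pieces[7] = 3
pieces[8] = 3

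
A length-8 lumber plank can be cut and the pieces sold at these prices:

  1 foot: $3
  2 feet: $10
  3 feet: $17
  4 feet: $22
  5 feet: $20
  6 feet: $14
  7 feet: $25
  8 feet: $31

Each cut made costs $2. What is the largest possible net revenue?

42

Build v[k] bottom-up: v[k] = max over allowed piece i of (p[i] + v[k−i]) − 2 per cut.
v[1] = 3
v[2] = 10
v[3] = 17
v[4] = 22
v[5] = 25  (first piece 2, then v[3]=17)
v[6] = 32  (first piece 3, then v[3]=17)
v[7] = 37  (first piece 3, then v[4]=22)
v[8] = 42  (first piece 4, then v[4]=22)
One optimal plan: pieces 4 + 4 (1 cut) → $44 − $2 = $42.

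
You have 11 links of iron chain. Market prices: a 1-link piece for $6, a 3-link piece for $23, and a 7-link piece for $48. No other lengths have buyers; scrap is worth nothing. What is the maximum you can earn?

81

Let r[k] be the best obtainable value from length k. For each k, try every first piece i and keep the best of price[i] + r[k−i].
r[1] = 6
r[2] = 12  (first piece 1, then r[1]=6)
r[3] = max(6+12, 23+0) = 23
r[4] = max(6+23, 23+6) = 29
r[5] = max(6+29, 23+12) = 35
r[6] = max(6+35, 23+23) = 46
r[7] = max(6+46, 23+29, 48+0) = 52
r[8] = max(6+52, 23+35, 48+6) = 58
r[9] = max(6+58, 23+46, 48+12) = 69
r[10] = max(6+69, 23+52, 48+23) = 75
r[11] = max(6+75, 23+58, 48+29) = 81
One optimal cutting: 3 + 3 + 3 + 1 + 1 → $81.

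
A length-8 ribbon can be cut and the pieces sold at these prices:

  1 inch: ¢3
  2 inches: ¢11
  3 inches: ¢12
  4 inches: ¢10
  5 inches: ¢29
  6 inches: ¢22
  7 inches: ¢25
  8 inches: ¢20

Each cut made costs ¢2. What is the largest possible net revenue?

39

Build net[k] bottom-up: net[k] = max over allowed piece i of (p[i] + net[k−i]) − 2 per cut.
net[1] = 3
net[2] = 11
net[3] = 12  (first piece 1, then net[2]=11)
net[4] = 20  (first piece 2, then net[2]=11)
net[5] = 29
net[6] = 30  (first piece 1, then net[5]=29)
net[7] = 38  (first piece 2, then net[5]=29)
net[8] = 39  (first piece 1, then net[7]=38)
One optimal plan: pieces 5 + 2 + 1 (2 cuts) → ¢43 − ¢4 = ¢39.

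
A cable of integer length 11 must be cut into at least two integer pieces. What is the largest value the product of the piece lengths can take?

54

Let f[k] be the best product for length k (with at least one cut). For each first piece i, the rest contributes max(k−i, f[k−i]).
Small cases: f[2]=1, f[3]=2, f[4]=4, f[5]=6, f[6]=9.
f[7] = 2·max(5,6) = 2·6 = 12
f[8] = 2·max(6,9) = 2·9 = 18
f[9] = 3·max(6,9) = 3·9 = 27
f[10] = 2·max(8,18) = 2·18 = 36
f[11] = 2·max(9,27) = 2·27 = 54
One optimal split: 3 + 3 + 3 + 2; product 3·3·3·2 = 54.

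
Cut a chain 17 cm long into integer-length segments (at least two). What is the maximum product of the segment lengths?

Define P[k] = max over 1≤i<k of i · max(k−i, P[k−i]); the inner max lets the remainder stay uncut if that's better.
Small cases: P[2]=1, P[3]=2, P[4]=4, P[5]=6, P[6]=9, P[7]=12, P[8]=18, P[9]=27, P[10]=36.
P[11] = 2*max(9,27) = 2*27 = 54
P[12] = 3*max(9,27) = 3*27 = 81
P[13] = 2*max(11,54) = 2*54 = 108
P[14] = 2*max(12,81) = 2*81 = 162
P[15] = 3*max(12,81) = 3*81 = 243
P[16] = 2*max(14,162) = 2*162 = 324
P[17] = 2*max(15,243) = 2*243 = 486
One optimal split: 3 + 3 + 3 + 3 + 3 + 2; product 3*3*3*3*3*2 = 486.

486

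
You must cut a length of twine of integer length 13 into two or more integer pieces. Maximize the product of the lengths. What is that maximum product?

Fill P[k] for k=2..13: at each k try every first piece i and multiply by the better of (k−i) uncut or P[k−i].
P[2] = 1·max(1,0) = 1·1 = 1
P[3] = 1·max(2,1) = 1·2 = 2
P[4] = 2·max(2,1) = 2·2 = 4
P[5] = 2·max(3,2) = 2·3 = 6
P[6] = 3·max(3,2) = 3·3 = 9
P[7] = 2·max(5,6) = 2·6 = 12
P[8] = 2·max(6,9) = 2·9 = 18
P[9] = 3·max(6,9) = 3·9 = 27
P[10] = 2·max(8,18) = 2·18 = 36
P[11] = 2·max(9,27) = 2·27 = 54
P[12] = 3·max(9,27) = 3·27 = 81
P[13] = 2·max(11,54) = 2·54 = 108
One optimal split: 3 + 3 + 3 + 2 + 2; product 3·3·3·2·2 = 108.

108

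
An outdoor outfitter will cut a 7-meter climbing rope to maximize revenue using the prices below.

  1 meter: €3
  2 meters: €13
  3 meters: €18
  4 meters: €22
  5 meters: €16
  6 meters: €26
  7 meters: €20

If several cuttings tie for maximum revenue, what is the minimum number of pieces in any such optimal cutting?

Let r[k] be the best obtainable value from length k. For each k, try every first piece i and keep the best of price[i] + r[k−i].
r[1] = 3
r[2] = max(3+3, 13+0) = 13
r[3] = max(3+13, 13+3, 18+0) = 18
r[4] = max(3+18, 13+13, 18+3, 22+0) = 26
r[5] = max(3+26, 13+18, 18+13, 22+3, 16+0) = 31
r[6] = max(3+31, 13+26, 18+18, 22+13, 16+3, 26+0) = 39
r[7] = max(3+39, 13+31, 18+26, …, 26+3, 20+0) = 44
Maximum revenue is €44.
Now minimize piece count subject to staying optimal: for each k, pieces[k] = 1 + min over i with p[i]+r[k−i]=r[k] of pieces[k−i].
pieces[4] = 2
pieces[5] = 2
pieces[6] = 3
pieces[7] = 3

3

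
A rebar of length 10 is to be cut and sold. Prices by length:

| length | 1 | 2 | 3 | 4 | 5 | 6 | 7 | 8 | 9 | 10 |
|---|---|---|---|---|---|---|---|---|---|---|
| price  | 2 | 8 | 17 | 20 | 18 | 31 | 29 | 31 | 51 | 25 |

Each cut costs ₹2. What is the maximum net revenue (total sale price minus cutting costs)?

Let r[k] be the best obtainable value from length k. For each k, try every first piece i and keep the best of price[i] + r[k−i] minus the 2 cut fee when i<k.
r[1] = 2
r[2] = max(2+2-2, 8+0) = 8
r[3] = max(2+8-2, 8+2-2, 17+0) = 17
r[4] = max(2+17-2, 8+8-2, 17+2-2, 20+0) = 20
r[5] = max(2+20-2, 8+17-2, 17+8-2, 20+2-2, 18+0) = 23
r[6] = max(2+23-2, 8+20-2, 17+17-2, 20+8-2, 18+2-2, 31+0) = 32
r[7] = max(2+32-2, 8+23-2, 17+20-2, …, 31+2-2, 29+0) = 35
r[8] = max(2+35-2, 8+32-2, 17+23-2, …, 29+2-2, 31+0) = 38
r[9] = max(2+38-2, 8+35-2, 17+32-2, …, 31+2-2, 51+0) = 51
r[10] = max(2+51-2, 8+38-2, 17+35-2, …, 51+2-2, 25+0) = 51
One optimal plan: pieces 9 + 1 (1 cut) → ₹53 − ₹2 = ₹51.

51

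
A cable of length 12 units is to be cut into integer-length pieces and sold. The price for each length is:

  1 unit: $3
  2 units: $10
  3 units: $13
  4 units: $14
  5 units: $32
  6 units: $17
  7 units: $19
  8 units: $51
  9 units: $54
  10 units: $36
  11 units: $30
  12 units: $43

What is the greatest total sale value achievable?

Let r[k] be the best obtainable value from length k. For each k, try every first piece i and keep the best of price[i] + r[k−i].
r[1] = 3
r[2] = 10
r[3] = 13  (first piece 1, then r[2]=10)
r[4] = 20  (first piece 2, then r[2]=10)
r[5] = 32
r[6] = 35  (first piece 1, then r[5]=32)
r[7] = 42  (first piece 2, then r[5]=32)
r[8] = 51
r[9] = 54  (first piece 1, then r[8]=51)
r[10] = 64  (first piece 5, then r[5]=32)
r[11] = 67  (first piece 1, then r[10]=64)
r[12] = 74  (first piece 2, then r[10]=64)
One optimal cutting: 5 + 5 + 2 → $32 + $32 + $10 = $74.

74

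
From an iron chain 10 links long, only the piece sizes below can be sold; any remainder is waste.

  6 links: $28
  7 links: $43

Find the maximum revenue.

Let r[k] be the best obtainable value from length k. For each k, try every first piece i and keep the best of price[i] + r[k−i].
r[1] = 0
r[2] = 0
r[3] = 0
r[4] = 0
r[5] = 0
r[6] = 28
r[7] = 43
r[8] = 43
r[9] = 43
r[10] = 43
One optimal cutting: pieces 7 with 3 links of scrap → $43.

43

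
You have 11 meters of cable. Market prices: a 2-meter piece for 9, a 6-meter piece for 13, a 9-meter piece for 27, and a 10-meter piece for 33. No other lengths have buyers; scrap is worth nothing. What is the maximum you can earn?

45

Consider every possible first cut. best[k] is the best of p[i]+best[k−i] over all sellable i≤k.
best[1] = 0
best[2] = 9
best[3] = 9
best[4] = 18  (first piece 2, then best[2]=9)
best[5] = 18
best[6] = 27  (first piece 2, then best[4]=18)
best[7] = 27
best[8] = 36  (first piece 2, then best[6]=27)
best[9] = 36
best[10] = 45  (first piece 2, then best[8]=36)
best[11] = 45
One optimal cutting: pieces 2 + 2 + 2 + 2 + 2 with 1 meter of scrap → 45.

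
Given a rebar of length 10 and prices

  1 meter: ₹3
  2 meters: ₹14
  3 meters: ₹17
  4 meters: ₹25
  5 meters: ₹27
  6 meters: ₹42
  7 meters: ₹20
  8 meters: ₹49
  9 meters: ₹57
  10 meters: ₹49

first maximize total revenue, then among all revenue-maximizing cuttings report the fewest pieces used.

3

Let r[k] be the best obtainable value from length k. For each k, try every first piece i and keep the best of price[i] + r[k−i].
r[1] = 3
r[2] = 14
r[3] = 17  (first piece 1, then r[2]=14)
r[4] = 28  (first piece 2, then r[2]=14)
r[5] = 31  (first piece 1, then r[4]=28)
r[6] = 42  (first piece 2, then r[4]=28)
r[7] = 45  (first piece 1, then r[6]=42)
r[8] = 56  (first piece 2, then r[6]=42)
r[9] = 59  (first piece 1, then r[8]=56)
r[10] = 70  (first piece 2, then r[8]=56)
Maximum revenue is ₹70.
Now minimize piece count subject to staying optimal: for each k, pieces[k] = 1 + min over i with p[i]+r[k−i]=r[k] of pieces[k−i].
pieces[7] = 2
pieces[8] = 2
pieces[9] = 2
pieces[10] = 3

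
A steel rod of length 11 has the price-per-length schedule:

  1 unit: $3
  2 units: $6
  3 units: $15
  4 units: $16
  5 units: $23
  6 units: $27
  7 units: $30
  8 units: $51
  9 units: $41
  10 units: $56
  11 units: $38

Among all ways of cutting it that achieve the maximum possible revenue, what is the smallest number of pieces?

2

Build r[k] bottom-up: r[k] = max over allowed piece i of (p[i] + r[k−i]).
r[1] = 3
r[2] = 6  (first piece 1, then r[1]=3)
r[3] = 15
r[4] = 18  (first piece 1, then r[3]=15)
r[5] = 23
r[6] = 30  (first piece 3, then r[3]=15)
r[7] = 33  (first piece 1, then r[6]=30)
r[8] = 51
r[9] = 54  (first piece 1, then r[8]=51)
r[10] = 57  (first piece 1, then r[9]=54)
r[11] = 66  (first piece 3, then r[8]=51)
Maximum revenue is $66.
Now minimize piece count subject to staying optimal: for each k, pieces[k] = 1 + min over i with p[i]+r[k−i]=r[k] of pieces[k−i].
pieces[8] = 1
pieces[9] = 2
pieces[10] = 2
pieces[11] = 2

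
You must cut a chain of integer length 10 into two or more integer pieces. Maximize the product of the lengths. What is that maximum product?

36

Define prod[k] = max over 1≤i<k of i · max(k−i, prod[k−i]); the inner max lets the remainder stay uncut if that's better.
prod[2] = 1×max(1,0) = 1×1 = 1
prod[3] = max(1×2, 2×1) = 2
prod[4] = max(1×3, 2×2, 3×1) = 4
prod[5] = max(1×4, 2×3, 3×2, 4×1) = 6
prod[6] = max(1×6, 2×4, 3×3, 4×2, 5×1) = 9
prod[7] = max(1×9, 2×6, 3×4, 4×3, 5×2, 6×1) = 12
prod[8] = max(1×12, 2×9, 3×6, …, 6×2, 7×1) = 18
prod[9] = max(1×18, 2×12, 3×9, …, 7×2, 8×1) = 27
prod[10] = max(1×27, 2×18, 3×12, …, 8×2, 9×1) = 36
One optimal split: 3 + 3 + 2 + 2; product 3×3×2×2 = 36.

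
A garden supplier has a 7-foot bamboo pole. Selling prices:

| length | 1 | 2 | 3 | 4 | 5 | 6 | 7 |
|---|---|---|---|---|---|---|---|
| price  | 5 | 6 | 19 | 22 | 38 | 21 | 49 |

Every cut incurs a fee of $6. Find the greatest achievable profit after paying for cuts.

49

Let r[k] be the best obtainable value from length k. For each k, try every first piece i and keep the best of price[i] + r[k−i] minus the 6 cut fee when i<k.
r[1] = 5
r[2] = max(5+5-6, 6+0) = 6
r[3] = max(5+6-6, 6+5-6, 19+0) = 19
r[4] = max(5+19-6, 6+6-6, 19+5-6, 22+0) = 22
r[5] = max(5+22-6, 6+19-6, 19+6-6, 22+5-6, 38+0) = 38
r[6] = max(5+38-6, 6+22-6, 19+19-6, 22+6-6, 38+5-6, 21+0) = 37
r[7] = max(5+37-6, 6+38-6, 19+22-6, …, 21+5-6, 49+0) = 49
Best is to make no cuts and sell whole for $49.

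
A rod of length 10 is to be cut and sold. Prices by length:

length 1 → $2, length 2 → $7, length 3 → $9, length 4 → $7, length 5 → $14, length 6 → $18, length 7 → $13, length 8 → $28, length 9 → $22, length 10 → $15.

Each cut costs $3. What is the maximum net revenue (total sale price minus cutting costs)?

32

Build v[k] bottom-up: v[k] = max over allowed piece i of (p[i] + v[k−i]) − 3 per cut.
v[1] = 2
v[2] = 7
v[3] = 9
v[4] = 11  (first piece 2, then v[2]=7)
v[5] = 14
v[6] = 18
v[7] = 18  (first piece 2, then v[5]=14)
v[8] = 28
v[9] = 27  (first piece 1, then v[8]=28)
v[10] = 32  (first piece 2, then v[8]=28)
One optimal plan: pieces 8 + 2 (1 cut) → $35 − $3 = $32.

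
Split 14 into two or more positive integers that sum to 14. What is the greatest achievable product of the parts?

Let g[k] be the best product for length k (with at least one cut). For each first piece i, the rest contributes max(k−i, g[k−i]).
g[2] = 1*max(1,0) = 1*1 = 1
g[3] = 1*max(2,1) = 1*2 = 2
g[4] = 2*max(2,1) = 2*2 = 4
g[5] = 2*max(3,2) = 2*3 = 6
g[6] = 3*max(3,2) = 3*3 = 9
g[7] = 2*max(5,6) = 2*6 = 12
g[8] = 2*max(6,9) = 2*9 = 18
g[9] = 3*max(6,9) = 3*9 = 27
g[10] = 2*max(8,18) = 2*18 = 36
g[11] = 2*max(9,27) = 2*27 = 54
g[12] = 3*max(9,27) = 3*27 = 81
g[13] = 2*max(11,54) = 2*54 = 108
g[14] = 2*max(12,81) = 2*81 = 162
One optimal split: 3 + 3 + 3 + 3 + 2; product 3*3*3*3*2 = 162.

162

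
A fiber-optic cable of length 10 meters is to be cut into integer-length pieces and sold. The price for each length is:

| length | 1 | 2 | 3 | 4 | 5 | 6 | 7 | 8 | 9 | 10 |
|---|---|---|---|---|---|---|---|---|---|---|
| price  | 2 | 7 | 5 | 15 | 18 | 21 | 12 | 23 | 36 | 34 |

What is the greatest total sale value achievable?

38

Consider every possible first cut. r[k] is the best of p[i]+r[k−i] over all sellable i≤k.
r[1] = 2
r[2] = max(2+2, 7+0) = 7
r[3] = max(2+7, 7+2, 5+0) = 9
r[4] = max(2+9, 7+7, 5+2, 15+0) = 15
r[5] = max(2+15, 7+9, 5+7, 15+2, 18+0) = 18
r[6] = max(2+18, 7+15, 5+9, 15+7, 18+2, 21+0) = 22
r[7] = max(2+22, 7+18, 5+15, …, 21+2, 12+0) = 25
r[8] = max(2+25, 7+22, 5+18, …, 12+2, 23+0) = 30
r[9] = max(2+30, 7+25, 5+22, …, 23+2, 36+0) = 36
r[10] = max(2+36, 7+30, 5+25, …, 36+2, 34+0) = 38
One optimal cutting: 9 + 1 → $36 + $2 = $38.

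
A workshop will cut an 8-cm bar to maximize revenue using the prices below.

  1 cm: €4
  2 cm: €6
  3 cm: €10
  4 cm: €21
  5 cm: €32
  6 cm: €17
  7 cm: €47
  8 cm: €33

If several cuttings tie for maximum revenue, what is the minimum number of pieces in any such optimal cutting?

Let r[k] be the best obtainable value from length k. For each k, try every first piece i and keep the best of price[i] + r[k−i].
r[1] = 4
r[2] = max(4+4, 6+0) = 8
r[3] = max(4+8, 6+4, 10+0) = 12
r[4] = max(4+12, 6+8, 10+4, 21+0) = 21
r[5] = max(4+21, 6+12, 10+8, 21+4, 32+0) = 32
r[6] = max(4+32, 6+21, 10+12, 21+8, 32+4, 17+0) = 36
r[7] = max(4+36, 6+32, 10+21, …, 17+4, 47+0) = 47
r[8] = max(4+47, 6+36, 10+32, …, 47+4, 33+0) = 51
Maximum revenue is €51.
Now minimize piece count subject to staying optimal: for each k, pieces[k] = 1 + min over i with p[i]+r[k−i]=r[k] of pieces[k−i].
pieces[5] = 1
pieces[6] = 2
pieces[7] = 1
pieces[8] = 2

2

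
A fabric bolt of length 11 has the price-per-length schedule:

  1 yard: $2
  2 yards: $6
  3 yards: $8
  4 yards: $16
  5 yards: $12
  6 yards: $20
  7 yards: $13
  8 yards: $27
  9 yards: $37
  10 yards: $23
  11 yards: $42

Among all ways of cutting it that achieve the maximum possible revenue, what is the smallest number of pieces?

Let r[k] be the best obtainable value from length k. For each k, try every first piece i and keep the best of price[i] + r[k−i].
r[1] = 2
r[2] = max(2+2, 6+0) = 6
r[3] = max(2+6, 6+2, 8+0) = 8
r[4] = max(2+8, 6+6, 8+2, 16+0) = 16
r[5] = max(2+16, 6+8, 8+6, 16+2, 12+0) = 18
r[6] = max(2+18, 6+16, 8+8, 16+6, 12+2, 20+0) = 22
r[7] = max(2+22, 6+18, 8+16, …, 20+2, 13+0) = 24
r[8] = max(2+24, 6+22, 8+18, …, 13+2, 27+0) = 32
r[9] = max(2+32, 6+24, 8+22, …, 27+2, 37+0) = 37
r[10] = max(2+37, 6+32, 8+24, …, 37+2, 23+0) = 39
r[11] = max(2+39, 6+37, 8+32, …, 23+2, 42+0) = 43
Maximum revenue is $43.
Now minimize piece count subject to staying optimal: for each k, pieces[k] = 1 + min over i with p[i]+r[k−i]=r[k] of pieces[k−i].
pieces[8] = 2
pieces[9] = 1
pieces[10] = 2
pieces[11] = 2

2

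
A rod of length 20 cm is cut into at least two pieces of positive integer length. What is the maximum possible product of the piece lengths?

Fill f[k] for k=2..20: at each k try every first piece i and multiply by the better of (k−i) uncut or f[k−i].
f[2] = 1*max(1,0) = 1*1 = 1
f[3] = 1*max(2,1) = 1*2 = 2
f[4] = 2*max(2,1) = 2*2 = 4
f[5] = 2*max(3,2) = 2*3 = 6
f[6] = 3*max(3,2) = 3*3 = 9
f[7] = 2*max(5,6) = 2*6 = 12
f[8] = 2*max(6,9) = 2*9 = 18
f[9] = 3*max(6,9) = 3*9 = 27
f[10] = 2*max(8,18) = 2*18 = 36
f[11] = 2*max(9,27) = 2*27 = 54
f[12] = 3*max(9,27) = 3*27 = 81
f[13] = 2*max(11,54) = 2*54 = 108
f[14] = 2*max(12,81) = 2*81 = 162
f[15] = 3*max(12,81) = 3*81 = 243
f[16] = 2*max(14,162) = 2*162 = 324
f[17] = 2*max(15,243) = 2*243 = 486
f[18] = 3*max(15,243) = 3*243 = 729
f[19] = 2*max(17,486) = 2*486 = 972
f[20] = 2*max(18,729) = 2*729 = 1458
One optimal split: 3 + 3 + 3 + 3 + 3 + 3 + 2; product 3*3*3*3*3*3*2 = 1458.

1458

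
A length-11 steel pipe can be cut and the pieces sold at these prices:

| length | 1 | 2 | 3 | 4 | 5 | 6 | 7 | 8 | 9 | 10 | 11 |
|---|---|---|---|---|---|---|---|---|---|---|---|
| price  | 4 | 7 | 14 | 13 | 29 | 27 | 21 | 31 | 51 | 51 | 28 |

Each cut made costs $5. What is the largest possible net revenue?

Build v[k] bottom-up: v[k] = max over allowed piece i of (p[i] + v[k−i]) − 5 per cut.
v[1] = 4
v[2] = max(4+4-5, 7+0) = 7
v[3] = max(4+7-5, 7+4-5, 14+0) = 14
v[4] = max(4+14-5, 7+7-5, 14+4-5, 13+0) = 13
v[5] = max(4+13-5, 7+14-5, 14+7-5, 13+4-5, 29+0) = 29
v[6] = max(4+29-5, 7+13-5, 14+14-5, 13+7-5, 29+4-5, 27+0) = 28
v[7] = max(4+28-5, 7+29-5, 14+13-5, …, 27+4-5, 21+0) = 31
v[8] = max(4+31-5, 7+28-5, 14+29-5, …, 21+4-5, 31+0) = 38
v[9] = max(4+38-5, 7+31-5, 14+28-5, …, 31+4-5, 51+0) = 51
v[10] = max(4+51-5, 7+38-5, 14+31-5, …, 51+4-5, 51+0) = 53
v[11] = max(4+53-5, 7+51-5, 14+38-5, …, 51+4-5, 28+0) = 53
One optimal plan: pieces 9 + 2 (1 cut) → $58 − $5 = $53.

53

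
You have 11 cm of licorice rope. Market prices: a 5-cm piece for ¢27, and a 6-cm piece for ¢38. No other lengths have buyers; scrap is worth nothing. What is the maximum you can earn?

65

Let f[k] be the best obtainable value from length k. For each k, try every first piece i and keep the best of price[i] + f[k−i].
f[1] = 0
f[2] = 0
f[3] = 0
f[4] = 0
f[5] = 27
f[6] = max(27+0, 38+0) = 38
f[7] = max(27+0, 38+0) = 38
f[8] = max(27+0, 38+0) = 38
f[9] = max(27+0, 38+0) = 38
f[10] = max(27+27, 38+0) = 54
f[11] = max(27+38, 38+27) = 65
One optimal cutting: 6 + 5 → ¢65.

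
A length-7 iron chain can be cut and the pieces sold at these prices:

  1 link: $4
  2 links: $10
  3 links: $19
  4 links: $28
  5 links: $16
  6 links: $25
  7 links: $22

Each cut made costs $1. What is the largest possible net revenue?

Let r[k] be the best obtainable value from length k. For each k, try every first piece i and keep the best of price[i] + r[k−i] minus the 1 cut fee when i<k.
r[1] = 4
r[2] = max(4+4-1, 10+0) = 10
r[3] = max(4+10-1, 10+4-1, 19+0) = 19
r[4] = max(4+19-1, 10+10-1, 19+4-1, 28+0) = 28
r[5] = max(4+28-1, 10+19-1, 19+10-1, 28+4-1, 16+0) = 31
r[6] = max(4+31-1, 10+28-1, 19+19-1, 28+10-1, 16+4-1, 25+0) = 37
r[7] = max(4+37-1, 10+31-1, 19+28-1, …, 25+4-1, 22+0) = 46
One optimal plan: pieces 4 + 3 (1 cut) → $47 − $1 = $46.

46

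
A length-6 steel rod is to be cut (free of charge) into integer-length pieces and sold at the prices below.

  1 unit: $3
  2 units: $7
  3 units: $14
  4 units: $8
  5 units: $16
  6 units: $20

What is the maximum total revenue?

Build r[k] bottom-up: r[k] = max over allowed piece i of (p[i] + r[k−i]).
r[1] = 3
r[2] = 7
r[3] = 14
r[4] = 17  (first piece 1, then r[3]=14)
r[5] = 21  (first piece 2, then r[3]=14)
r[6] = 28  (first piece 3, then r[3]=14)
One optimal cutting: 3 + 3 → $14 + $14 = $28.

28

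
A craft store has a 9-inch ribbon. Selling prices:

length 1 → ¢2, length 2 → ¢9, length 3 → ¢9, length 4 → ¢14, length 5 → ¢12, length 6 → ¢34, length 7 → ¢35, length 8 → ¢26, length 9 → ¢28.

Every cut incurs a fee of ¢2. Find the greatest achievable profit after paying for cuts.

Build v[k] bottom-up: v[k] = max over allowed piece i of (p[i] + v[k−i]) − 2 per cut.
v[1] = 2
v[2] = 9
v[3] = 9  (first piece 1, then v[2]=9)
v[4] = 16  (first piece 2, then v[2]=9)
v[5] = 16  (first piece 1, then v[4]=16)
v[6] = 34
v[7] = 35
v[8] = 41  (first piece 2, then v[6]=34)
v[9] = 42  (first piece 2, then v[7]=35)
One optimal plan: pieces 7 + 2 (1 cut) → ¢44 − ¢2 = ¢42.

42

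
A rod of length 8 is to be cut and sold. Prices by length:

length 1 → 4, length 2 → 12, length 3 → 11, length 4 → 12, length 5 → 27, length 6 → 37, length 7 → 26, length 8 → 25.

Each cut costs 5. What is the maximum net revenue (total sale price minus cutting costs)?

Let v[k] be the best obtainable value from length k. For each k, try every first piece i and keep the best of price[i] + v[k−i] minus the 5 cut fee when i<k.
v[1] = 4
v[2] = 12
v[3] = 11  (first piece 1, then v[2]=12)
v[4] = 19  (first piece 2, then v[2]=12)
v[5] = 27
v[6] = 37
v[7] = 36  (first piece 1, then v[6]=37)
v[8] = 44  (first piece 2, then v[6]=37)
One optimal plan: pieces 6 + 2 (1 cut) → 49 − 5 = 44.

44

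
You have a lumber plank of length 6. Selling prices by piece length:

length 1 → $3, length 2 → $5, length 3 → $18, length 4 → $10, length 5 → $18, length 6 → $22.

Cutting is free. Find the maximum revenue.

Build v[k] bottom-up: v[k] = max over allowed piece i of (p[i] + v[k−i]).
v[1] = 3
v[2] = max(3+3, 5+0) = 6
v[3] = max(3+6, 5+3, 18+0) = 18
v[4] = max(3+18, 5+6, 18+3, 10+0) = 21
v[5] = max(3+21, 5+18, 18+6, 10+3, 18+0) = 24
v[6] = max(3+24, 5+21, 18+18, 10+6, 18+3, 22+0) = 36
One optimal cutting: 3 + 3 → $18 + $18 = $36.

36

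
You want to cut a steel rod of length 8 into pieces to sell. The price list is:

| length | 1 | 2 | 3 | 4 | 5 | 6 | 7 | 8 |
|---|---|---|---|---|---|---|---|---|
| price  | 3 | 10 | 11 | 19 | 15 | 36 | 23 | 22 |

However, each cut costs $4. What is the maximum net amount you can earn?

42

Let r[k] be the best obtainable value from length k. For each k, try every first piece i and keep the best of price[i] + r[k−i] minus the 4 cut fee when i<k.
r[1] = 3
r[2] = max(3+3-4, 10+0) = 10
r[3] = max(3+10-4, 10+3-4, 11+0) = 11
r[4] = max(3+11-4, 10+10-4, 11+3-4, 19+0) = 19
r[5] = max(3+19-4, 10+11-4, 11+10-4, 19+3-4, 15+0) = 18
r[6] = max(3+18-4, 10+19-4, 11+11-4, 19+10-4, 15+3-4, 36+0) = 36
r[7] = max(3+36-4, 10+18-4, 11+19-4, …, 36+3-4, 23+0) = 35
r[8] = max(3+35-4, 10+36-4, 11+18-4, …, 23+3-4, 22+0) = 42
One optimal plan: pieces 6 + 2 (1 cut) → $46 − $4 = $42.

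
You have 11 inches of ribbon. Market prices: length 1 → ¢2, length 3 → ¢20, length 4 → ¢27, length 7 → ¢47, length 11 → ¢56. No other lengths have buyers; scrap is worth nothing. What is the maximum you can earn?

74

Build best[k] bottom-up: best[k] = max over allowed piece i of (p[i] + best[k−i]).
best[1] = 2
best[2] = 4  (first piece 1, then best[1]=2)
best[3] = max(2+4, 20+0) = 20
best[4] = max(2+20, 20+2, 27+0) = 27
best[5] = max(2+27, 20+4, 27+2) = 29
best[6] = max(2+29, 20+20, 27+4) = 40
best[7] = max(2+40, 20+27, 27+20, 47+0) = 47
best[8] = max(2+47, 20+29, 27+27, 47+2) = 54
best[9] = max(2+54, 20+40, 27+29, 47+4) = 60
best[10] = max(2+60, 20+47, 27+40, 47+20) = 67
best[11] = max(2+67, 20+54, 27+47, 47+27, 56+0) = 74
One optimal cutting: 4 + 4 + 3 → ¢74.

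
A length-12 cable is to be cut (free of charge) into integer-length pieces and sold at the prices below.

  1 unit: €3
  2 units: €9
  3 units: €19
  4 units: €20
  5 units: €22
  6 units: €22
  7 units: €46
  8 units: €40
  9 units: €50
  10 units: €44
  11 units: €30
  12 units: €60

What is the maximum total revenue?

76

Let v[k] be the best obtainable value from length k. For each k, try every first piece i and keep the best of price[i] + v[k−i].
v[1] = 3
v[2] = 9
v[3] = 19
v[4] = 22  (first piece 1, then v[3]=19)
v[5] = 28  (first piece 2, then v[3]=19)
v[6] = 38  (first piece 3, then v[3]=19)
v[7] = 46
v[8] = 49  (first piece 1, then v[7]=46)
v[9] = 57  (first piece 3, then v[6]=38)
v[10] = 65  (first piece 3, then v[7]=46)
v[11] = 68  (first piece 1, then v[10]=65)
v[12] = 76  (first piece 3, then v[9]=57)
One optimal cutting: 3 + 3 + 3 + 3 → €19 + €19 + €19 + €19 = €76.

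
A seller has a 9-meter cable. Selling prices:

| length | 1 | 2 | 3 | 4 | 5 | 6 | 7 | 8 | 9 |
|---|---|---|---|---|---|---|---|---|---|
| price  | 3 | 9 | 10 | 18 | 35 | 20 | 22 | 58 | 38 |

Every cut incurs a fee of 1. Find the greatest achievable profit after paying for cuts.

60

Build r[k] bottom-up: r[k] = max over allowed piece i of (p[i] + r[k−i]) − 1 per cut.
r[1] = 3
r[2] = 9
r[3] = 11  (first piece 1, then r[2]=9)
r[4] = 18
r[5] = 35
r[6] = 37  (first piece 1, then r[5]=35)
r[7] = 43  (first piece 2, then r[5]=35)
r[8] = 58
r[9] = 60  (first piece 1, then r[8]=58)
One optimal plan: pieces 8 + 1 (1 cut) → 61 − 1 = 60.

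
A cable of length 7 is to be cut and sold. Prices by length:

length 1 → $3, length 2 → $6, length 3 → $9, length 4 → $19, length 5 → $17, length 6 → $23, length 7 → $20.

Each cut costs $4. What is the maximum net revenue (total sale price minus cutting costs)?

Consider every possible first cut. v[k] is the best of p[i]+v[k−i] over all sellable i≤k, charging 4 whenever i<k.
v[1] = 3
v[2] = max(3+3-4, 6+0) = 6
v[3] = max(3+6-4, 6+3-4, 9+0) = 9
v[4] = max(3+9-4, 6+6-4, 9+3-4, 19+0) = 19
v[5] = max(3+19-4, 6+9-4, 9+6-4, 19+3-4, 17+0) = 18
v[6] = max(3+18-4, 6+19-4, 9+9-4, 19+6-4, 17+3-4, 23+0) = 23
v[7] = max(3+23-4, 6+18-4, 9+19-4, …, 23+3-4, 20+0) = 24
One optimal plan: pieces 4 + 3 (1 cut) → $28 − $4 = $24.

24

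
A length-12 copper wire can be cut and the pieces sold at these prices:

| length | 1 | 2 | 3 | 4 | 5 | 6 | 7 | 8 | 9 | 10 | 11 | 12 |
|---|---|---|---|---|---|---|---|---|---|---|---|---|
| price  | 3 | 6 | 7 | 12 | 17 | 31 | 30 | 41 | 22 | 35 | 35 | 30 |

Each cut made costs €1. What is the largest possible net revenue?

61

Consider every possible first cut. net[k] is the best of p[i]+net[k−i] over all sellable i≤k, charging 1 whenever i<k.
net[1] = 3
net[2] = 6
net[3] = 8  (first piece 1, then net[2]=6)
net[4] = 12
net[5] = 17
net[6] = 31
net[7] = 33  (first piece 1, then net[6]=31)
net[8] = 41
net[9] = 43  (first piece 1, then net[8]=41)
net[10] = 46  (first piece 2, then net[8]=41)
net[11] = 48  (first piece 1, then net[10]=46)
net[12] = 61  (first piece 6, then net[6]=31)
One optimal plan: pieces 6 + 6 (1 cut) → €62 − €1 = €61.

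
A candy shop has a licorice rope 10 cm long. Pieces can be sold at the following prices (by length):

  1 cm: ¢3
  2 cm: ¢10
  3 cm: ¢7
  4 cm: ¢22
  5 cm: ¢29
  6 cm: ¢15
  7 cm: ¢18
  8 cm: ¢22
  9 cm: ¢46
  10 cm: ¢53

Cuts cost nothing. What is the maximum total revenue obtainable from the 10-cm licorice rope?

Let r[k] be the best obtainable value from length k. For each k, try every first piece i and keep the best of price[i] + r[k−i].
r[1] = 3
r[2] = max(3+3, 10+0) = 10
r[3] = max(3+10, 10+3, 7+0) = 13
r[4] = max(3+13, 10+10, 7+3, 22+0) = 22
r[5] = max(3+22, 10+13, 7+10, 22+3, 29+0) = 29
r[6] = max(3+29, 10+22, 7+13, 22+10, 29+3, 15+0) = 32
r[7] = max(3+32, 10+29, 7+22, …, 15+3, 18+0) = 39
r[8] = max(3+39, 10+32, 7+29, …, 18+3, 22+0) = 44
r[9] = max(3+44, 10+39, 7+32, …, 22+3, 46+0) = 51
r[10] = max(3+51, 10+44, 7+39, …, 46+3, 53+0) = 58
One optimal cutting: 5 + 5 → ¢29 + ¢29 = ¢58.

58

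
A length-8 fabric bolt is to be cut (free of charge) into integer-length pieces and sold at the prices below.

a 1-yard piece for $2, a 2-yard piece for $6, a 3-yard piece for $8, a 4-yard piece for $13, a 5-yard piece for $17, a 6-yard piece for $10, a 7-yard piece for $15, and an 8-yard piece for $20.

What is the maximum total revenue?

Consider every possible first cut. v[k] is the best of p[i]+v[k−i] over all sellable i≤k.
v[1] = 2
v[2] = max(2+2, 6+0) = 6
v[3] = max(2+6, 6+2, 8+0) = 8
v[4] = max(2+8, 6+6, 8+2, 13+0) = 13
v[5] = max(2+13, 6+8, 8+6, 13+2, 17+0) = 17
v[6] = max(2+17, 6+13, 8+8, 13+6, 17+2, 10+0) = 19
v[7] = max(2+19, 6+17, 8+13, …, 10+2, 15+0) = 23
v[8] = max(2+23, 6+19, 8+17, …, 15+2, 20+0) = 26
One optimal cutting: 4 + 4 → $13 + $13 = $26.

26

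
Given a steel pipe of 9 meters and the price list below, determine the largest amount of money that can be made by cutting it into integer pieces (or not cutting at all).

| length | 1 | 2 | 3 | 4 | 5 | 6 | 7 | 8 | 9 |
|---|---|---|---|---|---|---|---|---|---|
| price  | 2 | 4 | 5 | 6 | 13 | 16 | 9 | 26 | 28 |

Consider every possible first cut. r[k] is the best of p[i]+r[k−i] over all sellable i≤k.
r[1] = 2
r[2] = 4  (first piece 1, then r[1]=2)
r[3] = 6  (first piece 1, then r[2]=4)
r[4] = 8  (first piece 1, then r[3]=6)
r[5] = 13
r[6] = 16
r[7] = 18  (first piece 1, then r[6]=16)
r[8] = 26
r[9] = 28  (first piece 1, then r[8]=26)
One optimal cutting: 8 + 1 → $26 + $2 = $28.

28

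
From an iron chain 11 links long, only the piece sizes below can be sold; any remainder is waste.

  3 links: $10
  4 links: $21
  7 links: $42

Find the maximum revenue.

63

Consider every possible first cut. best[k] is the best of p[i]+best[k−i] over all sellable i≤k.
best[1] = 0
best[2] = 0
best[3] = 10
best[4] = 21
best[5] = 21
best[6] = 21
best[7] = 42
best[8] = 42
best[9] = 42
best[10] = 52  (first piece 3, then best[7]=42)
best[11] = 63  (first piece 4, then best[7]=42)
One optimal cutting: 7 + 4 → $63.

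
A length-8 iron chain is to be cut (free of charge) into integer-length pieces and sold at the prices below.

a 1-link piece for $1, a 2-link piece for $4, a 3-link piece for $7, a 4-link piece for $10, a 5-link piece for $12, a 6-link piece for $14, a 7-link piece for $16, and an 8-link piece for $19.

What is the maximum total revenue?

Let best[k] be the best obtainable value from length k. For each k, try every first piece i and keep the best of price[i] + best[k−i].
best[1] = 1
best[2] = 4
best[3] = 7
best[4] = 10
best[5] = 12
best[6] = 14  (first piece 2, then best[4]=10)
best[7] = 17  (first piece 3, then best[4]=10)
best[8] = 20  (first piece 4, then best[4]=10)
One optimal cutting: 4 + 4 → $10 + $10 = $20.

20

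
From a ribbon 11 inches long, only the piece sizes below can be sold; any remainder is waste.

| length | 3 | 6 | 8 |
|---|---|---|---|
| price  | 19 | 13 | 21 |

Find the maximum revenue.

Build f[k] bottom-up: f[k] = max over allowed piece i of (p[i] + f[k−i]).
f[1] = 0
f[2] = 0
f[3] = 19
f[4] = 19
f[5] = 19
f[6] = 38  (first piece 3, then f[3]=19)
f[7] = 38
f[8] = 38
f[9] = 57  (first piece 3, then f[6]=38)
f[10] = 57
f[11] = 57
One optimal cutting: pieces 3 + 3 + 3 with 2 inches of scrap → ¢57.

57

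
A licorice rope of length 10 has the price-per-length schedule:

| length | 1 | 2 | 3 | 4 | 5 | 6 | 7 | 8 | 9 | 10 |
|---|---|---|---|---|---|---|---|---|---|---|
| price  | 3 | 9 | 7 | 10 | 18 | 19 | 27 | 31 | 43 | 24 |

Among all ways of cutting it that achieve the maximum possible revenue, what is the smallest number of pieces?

2

Consider every possible first cut. r[k] is the best of p[i]+r[k−i] over all sellable i≤k.
r[1] = 3
r[2] = 9
r[3] = 12  (first piece 1, then r[2]=9)
r[4] = 18  (first piece 2, then r[2]=9)
r[5] = 21  (first piece 1, then r[4]=18)
r[6] = 27  (first piece 2, then r[4]=18)
r[7] = 30  (first piece 1, then r[6]=27)
r[8] = 36  (first piece 2, then r[6]=27)
r[9] = 43
r[10] = 46  (first piece 1, then r[9]=43)
Maximum revenue is ¢46.
Now minimize piece count subject to staying optimal: for each k, pieces[k] = 1 + min over i with p[i]+r[k−i]=r[k] of pieces[k−i].
pieces[7] = 4
pieces[8] = 4
pieces[9] = 1
pieces[10] = 2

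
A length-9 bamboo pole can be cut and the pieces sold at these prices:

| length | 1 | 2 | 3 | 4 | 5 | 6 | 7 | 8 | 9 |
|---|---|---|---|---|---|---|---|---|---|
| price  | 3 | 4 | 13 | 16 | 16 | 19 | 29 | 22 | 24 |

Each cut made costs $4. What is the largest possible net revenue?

Consider every possible first cut. r[k] is the best of p[i]+r[k−i] over all sellable i≤k, charging 4 whenever i<k.
r[1] = 3
r[2] = 4
r[3] = 13
r[4] = 16
r[5] = 16
r[6] = 22  (first piece 3, then r[3]=13)
r[7] = 29
r[8] = 28  (first piece 1, then r[7]=29)
r[9] = 31  (first piece 3, then r[6]=22)
One optimal plan: pieces 3 + 3 + 3 (2 cuts) → $39 − $8 = $31.

31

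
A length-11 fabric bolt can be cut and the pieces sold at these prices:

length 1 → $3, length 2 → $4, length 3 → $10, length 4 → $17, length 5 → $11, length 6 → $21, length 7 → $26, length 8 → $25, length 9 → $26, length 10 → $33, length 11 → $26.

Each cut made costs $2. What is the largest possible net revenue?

Let v[k] be the best obtainable value from length k. For each k, try every first piece i and keep the best of price[i] + v[k−i] minus the 2 cut fee when i<k.
v[1] = 3
v[2] = max(3+3-2, 4+0) = 4
v[3] = max(3+4-2, 4+3-2, 10+0) = 10
v[4] = max(3+10-2, 4+4-2, 10+3-2, 17+0) = 17
v[5] = max(3+17-2, 4+10-2, 10+4-2, 17+3-2, 11+0) = 18
v[6] = max(3+18-2, 4+17-2, 10+10-2, 17+4-2, 11+3-2, 21+0) = 21
v[7] = max(3+21-2, 4+18-2, 10+17-2, …, 21+3-2, 26+0) = 26
v[8] = max(3+26-2, 4+21-2, 10+18-2, …, 26+3-2, 25+0) = 32
v[9] = max(3+32-2, 4+26-2, 10+21-2, …, 25+3-2, 26+0) = 33
v[10] = max(3+33-2, 4+32-2, 10+26-2, …, 26+3-2, 33+0) = 36
v[11] = max(3+36-2, 4+33-2, 10+32-2, …, 33+3-2, 26+0) = 41
One optimal plan: pieces 7 + 4 (1 cut) → $43 − $2 = $41.

41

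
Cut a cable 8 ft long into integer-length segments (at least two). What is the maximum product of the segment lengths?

18

Fill f[k] for k=2..8: at each k try every first piece i and multiply by the better of (k−i) uncut or f[k−i].
f[2] = 1×max(1,0) = 1×1 = 1
f[3] = 1×max(2,1) = 1×2 = 2
f[4] = 2×max(2,1) = 2×2 = 4
f[5] = 2×max(3,2) = 2×3 = 6
f[6] = 3×max(3,2) = 3×3 = 9
f[7] = 2×max(5,6) = 2×6 = 12
f[8] = 2×max(6,9) = 2×9 = 18
One optimal split: 3 + 3 + 2; product 3×3×2 = 18.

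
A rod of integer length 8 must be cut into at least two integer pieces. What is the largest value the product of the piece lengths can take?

18

Define P[k] = max over 1≤i<k of i · max(k−i, P[k−i]); the inner max lets the remainder stay uncut if that's better.
Small cases: P[2]=1, P[3]=2.
P[4] = max(1*3, 2*2, 3*1) = 4
P[5] = max(1*4, 2*3, 3*2, 4*1) = 6
P[6] = max(1*6, 2*4, 3*3, 4*2, 5*1) = 9
P[7] = max(1*9, 2*6, 3*4, 4*3, 5*2, 6*1) = 12
P[8] = max(1*12, 2*9, 3*6, …, 6*2, 7*1) = 18
One optimal split: 3 + 3 + 2; product 3*3*2 = 18.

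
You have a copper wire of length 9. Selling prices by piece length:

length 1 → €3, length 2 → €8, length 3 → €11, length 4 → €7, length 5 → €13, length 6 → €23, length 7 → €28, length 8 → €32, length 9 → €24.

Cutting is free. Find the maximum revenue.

36

Build v[k] bottom-up: v[k] = max over allowed piece i of (p[i] + v[k−i]).
v[1] = 3
v[2] = 8
v[3] = 11  (first piece 1, then v[2]=8)
v[4] = 16  (first piece 2, then v[2]=8)
v[5] = 19  (first piece 1, then v[4]=16)
v[6] = 24  (first piece 2, then v[4]=16)
v[7] = 28
v[8] = 32  (first piece 2, then v[6]=24)
v[9] = 36  (first piece 2, then v[7]=28)
One optimal cutting: 7 + 2 → €28 + €8 = €36.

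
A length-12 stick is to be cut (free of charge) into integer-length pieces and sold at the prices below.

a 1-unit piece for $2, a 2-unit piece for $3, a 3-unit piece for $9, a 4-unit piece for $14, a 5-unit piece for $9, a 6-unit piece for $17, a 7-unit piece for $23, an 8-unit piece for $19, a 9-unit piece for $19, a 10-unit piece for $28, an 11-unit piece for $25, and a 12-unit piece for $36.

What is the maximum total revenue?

42

Consider every possible first cut. v[k] is the best of p[i]+v[k−i] over all sellable i≤k.
v[1] = 2
v[2] = max(2+2, 3+0) = 4
v[3] = max(2+4, 3+2, 9+0) = 9
v[4] = max(2+9, 3+4, 9+2, 14+0) = 14
v[5] = max(2+14, 3+9, 9+4, 14+2, 9+0) = 16
v[6] = max(2+16, 3+14, 9+9, 14+4, 9+2, 17+0) = 18
v[7] = max(2+18, 3+16, 9+14, …, 17+2, 23+0) = 23
v[8] = max(2+23, 3+18, 9+16, …, 23+2, 19+0) = 28
v[9] = max(2+28, 3+23, 9+18, …, 19+2, 19+0) = 30
v[10] = max(2+30, 3+28, 9+23, …, 19+2, 28+0) = 32
v[11] = max(2+32, 3+30, 9+28, …, 28+2, 25+0) = 37
v[12] = max(2+37, 3+32, 9+30, …, 25+2, 36+0) = 42
One optimal cutting: 4 + 4 + 4 → $14 + $14 + $14 = $42.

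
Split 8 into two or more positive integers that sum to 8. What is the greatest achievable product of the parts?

18

Define g[k] = max over 1≤i<k of i · max(k−i, g[k−i]); the inner max lets the remainder stay uncut if that's better.
g[2] = 1*max(1,0) = 1*1 = 1
g[3] = 1*max(2,1) = 1*2 = 2
g[4] = 2*max(2,1) = 2*2 = 4
g[5] = 2*max(3,2) = 2*3 = 6
g[6] = 3*max(3,2) = 3*3 = 9
g[7] = 2*max(5,6) = 2*6 = 12
g[8] = 2*max(6,9) = 2*9 = 18
One optimal split: 3 + 3 + 2; product 3*3*2 = 18.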